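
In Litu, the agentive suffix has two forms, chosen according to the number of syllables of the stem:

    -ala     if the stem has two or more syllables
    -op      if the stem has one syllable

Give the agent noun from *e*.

*e* has one syllable, so the suffix is -op, giving *eop*.

eop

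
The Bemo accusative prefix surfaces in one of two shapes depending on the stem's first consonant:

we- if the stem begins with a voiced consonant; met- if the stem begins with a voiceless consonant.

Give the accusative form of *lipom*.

*lipom*: first consonant = /l/, voiced → we- → *welipom*.

welipom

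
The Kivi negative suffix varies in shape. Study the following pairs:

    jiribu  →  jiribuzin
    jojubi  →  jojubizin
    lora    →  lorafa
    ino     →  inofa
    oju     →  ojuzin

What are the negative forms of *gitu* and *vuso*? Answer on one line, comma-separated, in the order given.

The alternation tracks the last vowel of the stem — -zin when the last vowel of the stem is a high vowel (*jiribu*, *jojubi*, *oju*); -fa when the last vowel of the stem is a non-high vowel (*lora*, *ino*).
The last vowel of *gitu* is /u/, which is a high vowel, so the suffix is -zin, giving *gituzin*.
*vuso* — last vowel /o/ (a non-high vowel) → -fa → *vusofa*.

gituzin, vusofa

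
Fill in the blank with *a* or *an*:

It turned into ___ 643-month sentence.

The indefinite article is chosen by the initial *sound* of the following word, not its spelling.
The number *643* is spoken "six hundred …", beginning with /sɪks/ — a consonant sound.
So the article is *a*: It turned into a 643-month sentence.

a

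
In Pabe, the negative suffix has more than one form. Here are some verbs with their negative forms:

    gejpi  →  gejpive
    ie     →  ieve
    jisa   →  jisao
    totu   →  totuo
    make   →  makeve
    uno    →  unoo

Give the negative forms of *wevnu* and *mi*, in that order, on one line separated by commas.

The suffix is conditioned by the last vowel: -ve when the last vowel of the stem is a front vowel (*gejpi*, *ie*, *make*); -o when the last vowel of the stem is a back vowel (*jisa*, *totu*, *uno*).
Since the last vowel of *wevnu* is /u/ (a back vowel), it takes -o, giving *wevnuo*.
*mi* — last vowel /i/ (a front vowel) → -ve → *mive*.

wevnuo, mive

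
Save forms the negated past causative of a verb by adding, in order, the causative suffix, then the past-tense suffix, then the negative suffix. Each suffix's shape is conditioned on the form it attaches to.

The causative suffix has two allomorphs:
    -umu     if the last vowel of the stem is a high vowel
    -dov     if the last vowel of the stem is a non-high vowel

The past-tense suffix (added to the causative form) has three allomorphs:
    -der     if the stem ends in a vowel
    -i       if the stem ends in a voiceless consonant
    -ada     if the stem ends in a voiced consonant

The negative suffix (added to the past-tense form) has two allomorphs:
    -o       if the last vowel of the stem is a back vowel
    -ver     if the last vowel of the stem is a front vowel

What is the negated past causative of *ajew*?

ajewdovadao

The last vowel of *ajew* is /e/, which is a non-high vowel, so the causative suffix is -dov, giving *ajewdov*.
The causative form *ajewdov*: final sound = /v/, a voiced consonant → -ada → *ajewdovada*.
The past-tense form *ajewdovada* — last vowel /a/ (a back vowel) → -o → *ajewdovadao*.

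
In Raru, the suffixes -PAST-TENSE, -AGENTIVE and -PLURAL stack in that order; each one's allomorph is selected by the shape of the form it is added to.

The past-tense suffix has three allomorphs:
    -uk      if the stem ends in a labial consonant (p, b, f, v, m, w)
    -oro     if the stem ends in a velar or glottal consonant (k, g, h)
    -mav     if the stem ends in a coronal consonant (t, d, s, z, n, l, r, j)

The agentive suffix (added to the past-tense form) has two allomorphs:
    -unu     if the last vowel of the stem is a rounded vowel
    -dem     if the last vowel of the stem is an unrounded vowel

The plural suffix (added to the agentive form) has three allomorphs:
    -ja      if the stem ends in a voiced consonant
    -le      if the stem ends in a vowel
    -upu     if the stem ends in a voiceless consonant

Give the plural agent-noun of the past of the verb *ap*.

apukunule

The final consonant of *ap* is /p/, which is labial, so the past-tense suffix is -uk, giving *apuk*.
The past-tense form *apuk* — last vowel /u/ (a rounded vowel) → -unu → *apukunu*.
The agentive form *apukunu* — final sound /u/ (a vowel) → -le → *apukunule*.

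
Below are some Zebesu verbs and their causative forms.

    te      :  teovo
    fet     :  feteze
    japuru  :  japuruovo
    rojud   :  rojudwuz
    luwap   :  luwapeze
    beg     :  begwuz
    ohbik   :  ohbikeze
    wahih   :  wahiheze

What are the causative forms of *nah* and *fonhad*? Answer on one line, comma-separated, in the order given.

naheze, fonhadwuz

The pattern is voicing of the final sound: -eze when the stem ends in a voiceless consonant (*fet*, *luwap*, *ohbik*, *wahih*); -wuz when the stem ends in a voiced consonant (*rojud*, *beg*); -ovo when the stem ends in a vowel (*te*, *japuru*).
The final sound of *nah* is /h/, which is a voiceless consonant, so the suffix is -eze, giving *naheze*.
The final sound of *fonhad* is /d/, which is a voiced consonant, so the suffix is -wuz, giving *fonhadwuz*.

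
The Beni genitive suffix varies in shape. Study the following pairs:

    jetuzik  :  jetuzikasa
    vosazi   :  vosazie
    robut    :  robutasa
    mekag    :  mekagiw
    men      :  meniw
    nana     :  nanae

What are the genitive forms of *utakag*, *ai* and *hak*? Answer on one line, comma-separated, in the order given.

utakagiw, aie, hakasa

The suffix is conditioned by the final sound: -asa when the stem ends in a voiceless consonant (*jetuzik*, *robut*); -iw when the stem ends in a voiced consonant (*mekag*, *men*); -e when the stem ends in a vowel (*vosazi*, *nana*).
*utakag* — final sound /g/ (a voiced consonant) → -iw → *utakagiw*.
*ai* — final sound /i/ (a vowel) → -e → *aie*.
*hak*: final sound = /k/, a voiceless consonant → -asa → *hakasa*.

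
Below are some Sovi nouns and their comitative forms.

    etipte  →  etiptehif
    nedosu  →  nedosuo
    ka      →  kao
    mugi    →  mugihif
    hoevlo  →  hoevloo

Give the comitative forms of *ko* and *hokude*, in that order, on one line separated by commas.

The suffix is conditioned by the last vowel: -hif when the last vowel of the stem is a front vowel (*etipte*, *mugi*); -o when the last vowel of the stem is a back vowel (*nedosu*, *ka*, *hoevlo*).
*ko*: last vowel = /o/, a back vowel → -o → *koo*.
*hokude* — last vowel /e/ (a front vowel) → -hif → *hokudehif*.

koo, hokudehif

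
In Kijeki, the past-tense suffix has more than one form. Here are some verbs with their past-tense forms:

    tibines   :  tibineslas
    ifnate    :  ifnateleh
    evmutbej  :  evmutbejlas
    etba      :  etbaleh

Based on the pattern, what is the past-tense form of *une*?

The pattern is consonant vs. vowel: -las when the stem ends in a consonant (*tibines*, *evmutbej*); -leh when the stem ends in a vowel (*ifnate*, *etba*).
*une*: final sound = /e/, a vowel → -leh → *uneleh*.

uneleh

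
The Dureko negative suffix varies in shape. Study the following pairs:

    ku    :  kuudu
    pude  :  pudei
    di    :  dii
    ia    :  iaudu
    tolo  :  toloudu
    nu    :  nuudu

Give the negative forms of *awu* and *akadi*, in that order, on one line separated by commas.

awuudu, akadii

The pattern is front/back vowel harmony: -i when the last vowel of the stem is a front vowel (*pude*, *di*); -udu when the last vowel of the stem is a back vowel (*ku*, *ia*, *tolo*, *nu*).
The last vowel of *awu* is /u/, which is a back vowel, so the suffix is -udu, giving *awuudu*.
*akadi*: last vowel = /i/, a front vowel → -i → *akadii*.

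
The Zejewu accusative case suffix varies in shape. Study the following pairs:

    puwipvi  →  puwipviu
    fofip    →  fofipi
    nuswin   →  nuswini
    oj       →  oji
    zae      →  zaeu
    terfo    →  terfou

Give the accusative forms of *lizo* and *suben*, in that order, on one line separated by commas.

The suffix is conditioned by the final sound: -i when the stem ends in a consonant (*fofip*, *nuswin*, *oj*); -u when the stem ends in a vowel (*puwipvi*, *zae*, *terfo*).
The final sound of *lizo* is /o/, which is a vowel, so the suffix is -u, giving *lizou*.
The final sound of *suben* is /n/, which is a consonant, so the suffix is -i, giving *subeni*.

lizou, subeni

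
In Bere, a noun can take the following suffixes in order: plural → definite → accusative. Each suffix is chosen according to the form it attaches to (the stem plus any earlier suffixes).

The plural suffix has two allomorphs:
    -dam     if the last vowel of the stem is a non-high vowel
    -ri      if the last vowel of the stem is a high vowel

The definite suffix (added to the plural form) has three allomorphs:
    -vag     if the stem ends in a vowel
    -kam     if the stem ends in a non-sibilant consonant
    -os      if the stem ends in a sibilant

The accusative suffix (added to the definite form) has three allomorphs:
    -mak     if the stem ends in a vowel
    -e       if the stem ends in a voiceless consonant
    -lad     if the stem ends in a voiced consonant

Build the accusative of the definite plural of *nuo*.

The last vowel of *nuo* is /o/, which is a non-high vowel, so the plural suffix is -dam, giving *nuodam*.
The plural form *nuodam* — final sound /m/ (a non-sibilant consonant) → -kam → *nuodamkam*.
The definite form *nuodamkam* — final sound /m/ (a voiced consonant) → -lad → *nuodamkamlad*.

nuodamkamlad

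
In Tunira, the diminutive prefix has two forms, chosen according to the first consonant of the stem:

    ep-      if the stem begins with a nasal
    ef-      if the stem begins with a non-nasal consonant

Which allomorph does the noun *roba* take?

Since the first consonant of *roba* is /r/ (non-nasal), it takes ef-.

ef-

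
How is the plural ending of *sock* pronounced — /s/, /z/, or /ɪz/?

/s/

The stem *sock* ends in a voiceless non-sibilant consonant.
The plural suffix surfaces as /ɪz/ after sibilants, /s/ after other voiceless consonants, and /z/ after other voiced sounds.
So the plural -s on *sock* is pronounced /s/.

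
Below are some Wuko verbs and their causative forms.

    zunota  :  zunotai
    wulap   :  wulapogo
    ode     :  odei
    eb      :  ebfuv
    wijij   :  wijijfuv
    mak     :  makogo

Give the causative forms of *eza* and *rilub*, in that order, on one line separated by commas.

The pattern is voicing of the final sound: -ogo when the stem ends in a voiceless consonant (*wulap*, *mak*); -fuv when the stem ends in a voiced consonant (*eb*, *wijij*); -i when the stem ends in a vowel (*zunota*, *ode*).
Since the final sound of *eza* is /a/ (a vowel), it takes -i, giving *ezai*.
Since the final sound of *rilub* is /b/ (a voiced consonant), it takes -fuv, giving *rilubfuv*.

ezai, rilubfuv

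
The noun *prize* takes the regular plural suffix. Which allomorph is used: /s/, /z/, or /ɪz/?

/ɪz/

The stem *prize* ends in a sibilant (/s, z, ʃ, ʒ, tʃ, dʒ/).
The plural suffix surfaces as /ɪz/ after sibilants, /s/ after other voiceless consonants, and /z/ after other voiced sounds.
So the plural -s on *prize* is pronounced /ɪz/.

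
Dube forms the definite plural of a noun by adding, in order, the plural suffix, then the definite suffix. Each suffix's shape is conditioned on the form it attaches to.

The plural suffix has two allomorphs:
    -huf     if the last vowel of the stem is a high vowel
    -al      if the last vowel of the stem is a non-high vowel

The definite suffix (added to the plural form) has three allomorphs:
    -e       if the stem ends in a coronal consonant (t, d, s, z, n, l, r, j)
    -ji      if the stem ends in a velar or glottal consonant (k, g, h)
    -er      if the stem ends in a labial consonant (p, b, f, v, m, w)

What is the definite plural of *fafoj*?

fafojale

The last vowel of *fafoj* is /o/, which is a non-high vowel, so the plural suffix is -al, giving *fafojal*.
Since the final consonant of the plural form *fafojal* is /l/ (coronal), it takes -e, giving *fafojale*.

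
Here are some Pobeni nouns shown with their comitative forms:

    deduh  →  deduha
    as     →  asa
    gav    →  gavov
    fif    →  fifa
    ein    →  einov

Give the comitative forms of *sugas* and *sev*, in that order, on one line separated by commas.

Looking at the final consonant of each stem: -a when the stem ends in a voiceless consonant (*deduh*, *as*, *fif*); -ov when the stem ends in a voiced consonant (*gav*, *ein*).
Since the final consonant of *sugas* is /s/ (voiceless), it takes -a, giving *sugasa*.
Since the final consonant of *sev* is /v/ (voiced), it takes -ov, giving *sevov*.

sugasa, sevov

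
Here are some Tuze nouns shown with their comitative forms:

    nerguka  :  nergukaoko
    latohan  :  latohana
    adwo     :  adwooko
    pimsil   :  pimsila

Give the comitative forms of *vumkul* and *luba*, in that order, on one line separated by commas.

vumkula, lubaoko

The alternation tracks the final sound of the stem — -a when the stem ends in a consonant (*latohan*, *pimsil*); -oko when the stem ends in a vowel (*nerguka*, *adwo*).
The final sound of *vumkul* is /l/, which is a consonant, so the suffix is -a, giving *vumkula*.
*luba* — final sound /a/ (a vowel) → -oko → *lubaoko*.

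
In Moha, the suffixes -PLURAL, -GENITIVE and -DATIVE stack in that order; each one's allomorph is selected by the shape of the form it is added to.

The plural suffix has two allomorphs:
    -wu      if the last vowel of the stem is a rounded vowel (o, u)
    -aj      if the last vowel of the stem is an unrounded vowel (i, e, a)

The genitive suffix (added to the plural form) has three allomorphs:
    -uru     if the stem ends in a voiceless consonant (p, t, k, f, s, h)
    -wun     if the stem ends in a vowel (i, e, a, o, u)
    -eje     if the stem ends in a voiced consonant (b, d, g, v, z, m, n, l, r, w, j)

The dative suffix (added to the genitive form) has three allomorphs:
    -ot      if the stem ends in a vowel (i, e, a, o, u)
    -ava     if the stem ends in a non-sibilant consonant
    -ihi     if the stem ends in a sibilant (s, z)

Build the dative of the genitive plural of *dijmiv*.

*dijmiv* — last vowel /i/ (an unrounded vowel) → -aj → *dijmivaj*.
Since the final sound of the plural form *dijmivaj* is /j/ (a voiced consonant), it takes -eje, giving *dijmivajeje*.
The genitive form *dijmivajeje*: final sound = /e/, a vowel → -ot → *dijmivajejeot*.

dijmivajejeot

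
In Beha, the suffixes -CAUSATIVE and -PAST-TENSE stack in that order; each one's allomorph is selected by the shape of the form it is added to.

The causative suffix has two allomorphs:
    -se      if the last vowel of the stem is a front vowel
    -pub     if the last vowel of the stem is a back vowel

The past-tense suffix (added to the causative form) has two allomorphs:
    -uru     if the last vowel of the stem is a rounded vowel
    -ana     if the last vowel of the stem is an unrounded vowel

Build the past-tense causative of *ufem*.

Since the last vowel of *ufem* is /e/ (a front vowel), it takes -se, giving *ufemse*.
The causative form *ufemse* — last vowel /e/ (an unrounded vowel) → -ana → *ufemseana*.

ufemseana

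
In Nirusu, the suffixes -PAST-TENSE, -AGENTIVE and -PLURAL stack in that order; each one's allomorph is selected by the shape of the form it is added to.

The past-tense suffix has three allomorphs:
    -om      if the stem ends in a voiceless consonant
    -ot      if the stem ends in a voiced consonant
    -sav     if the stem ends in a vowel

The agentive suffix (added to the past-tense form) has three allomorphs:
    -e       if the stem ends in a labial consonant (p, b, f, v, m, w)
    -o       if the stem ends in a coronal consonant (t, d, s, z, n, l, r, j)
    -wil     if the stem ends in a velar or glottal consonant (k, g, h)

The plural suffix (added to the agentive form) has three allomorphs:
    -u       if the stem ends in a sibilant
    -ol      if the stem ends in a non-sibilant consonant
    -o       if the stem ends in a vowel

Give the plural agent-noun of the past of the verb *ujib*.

The final sound of *ujib* is /b/, which is a voiced consonant, so the past-tense suffix is -ot, giving *ujibot*.
The final consonant of the past-tense form *ujibot* is /t/, which is coronal, so the agentive suffix is -o, giving *ujiboto*.
The agentive form *ujiboto*: final sound = /o/, a vowel → -o → *ujibotoo*.

ujibotoo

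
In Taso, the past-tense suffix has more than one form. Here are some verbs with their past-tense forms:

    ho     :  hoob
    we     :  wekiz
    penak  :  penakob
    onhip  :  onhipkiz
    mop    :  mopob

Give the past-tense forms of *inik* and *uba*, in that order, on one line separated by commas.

Looking at the last vowel of each stem: -kiz when the last vowel of the stem is a front vowel (*we*, *onhip*); -ob when the last vowel of the stem is a back vowel (*ho*, *penak*, *mop*).
*inik*: last vowel = /i/, a front vowel → -kiz → *inikkiz*.
*uba*: last vowel = /a/, a back vowel → -ob → *ubaob*.

inikkiz, ubaob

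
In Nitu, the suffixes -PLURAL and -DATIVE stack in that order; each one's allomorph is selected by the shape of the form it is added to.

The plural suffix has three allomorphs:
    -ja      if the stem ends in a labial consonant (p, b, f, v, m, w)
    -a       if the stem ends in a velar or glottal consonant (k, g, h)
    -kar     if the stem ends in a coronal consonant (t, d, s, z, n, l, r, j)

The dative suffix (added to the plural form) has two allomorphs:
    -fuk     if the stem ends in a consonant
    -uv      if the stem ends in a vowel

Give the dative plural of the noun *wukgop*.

wukgopjauv

*wukgop*: final consonant = /p/, labial → -ja → *wukgopja*.
Since the final sound of the plural form *wukgopja* is /a/ (a vowel), it takes -uv, giving *wukgopjauv*.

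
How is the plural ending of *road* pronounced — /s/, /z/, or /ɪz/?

/z/

The stem *road* ends in a voiced non-sibilant sound.
The plural suffix surfaces as /ɪz/ after sibilants, /s/ after other voiceless consonants, and /z/ after other voiced sounds.
So the plural -s on *road* is pronounced /z/.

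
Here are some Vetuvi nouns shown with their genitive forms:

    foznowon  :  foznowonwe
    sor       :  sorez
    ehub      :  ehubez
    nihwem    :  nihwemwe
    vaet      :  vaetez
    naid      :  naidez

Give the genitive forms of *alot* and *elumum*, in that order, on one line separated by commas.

The alternation tracks the final consonant of the stem — -we when the stem ends in a nasal (*foznowon*, *nihwem*); -ez when the stem ends in a non-nasal consonant (*sor*, *ehub*, *vaet*, *naid*).
The final consonant of *alot* is /t/, which is non-nasal, so the suffix is -ez, giving *alotez*.
Since the final consonant of *elumum* is /m/ (a nasal), it takes -we, giving *elumumwe*.

alotez, elumumwe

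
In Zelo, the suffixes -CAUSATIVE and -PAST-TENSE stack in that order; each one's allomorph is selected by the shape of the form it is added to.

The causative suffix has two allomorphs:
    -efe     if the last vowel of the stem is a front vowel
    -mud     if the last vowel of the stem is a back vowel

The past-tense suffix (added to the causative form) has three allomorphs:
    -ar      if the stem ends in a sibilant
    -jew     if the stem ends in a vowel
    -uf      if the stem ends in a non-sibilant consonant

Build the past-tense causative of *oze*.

*oze*: last vowel = /e/, a front vowel → -efe → *ozeefe*.
The causative form *ozeefe*: final sound = /e/, a vowel → -jew → *ozeefejew*.

ozeefejew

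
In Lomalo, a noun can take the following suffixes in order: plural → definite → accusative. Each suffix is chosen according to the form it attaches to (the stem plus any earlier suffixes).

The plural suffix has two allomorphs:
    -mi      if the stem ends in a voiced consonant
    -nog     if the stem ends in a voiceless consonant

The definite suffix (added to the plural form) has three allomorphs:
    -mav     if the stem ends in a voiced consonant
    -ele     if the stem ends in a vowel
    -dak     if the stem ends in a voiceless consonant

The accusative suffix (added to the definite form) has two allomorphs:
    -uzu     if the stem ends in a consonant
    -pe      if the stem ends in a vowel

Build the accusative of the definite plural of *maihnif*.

*maihnif* — final consonant /f/ (voiceless) → -nog → *maihnifnog*.
The final sound of the plural form *maihnifnog* is /g/, which is a voiced consonant, so the definite suffix is -mav, giving *maihnifnogmav*.
The definite form *maihnifnogmav* — final sound /v/ (a consonant) → -uzu → *maihnifnogmavuzu*.

maihnifnogmavuzu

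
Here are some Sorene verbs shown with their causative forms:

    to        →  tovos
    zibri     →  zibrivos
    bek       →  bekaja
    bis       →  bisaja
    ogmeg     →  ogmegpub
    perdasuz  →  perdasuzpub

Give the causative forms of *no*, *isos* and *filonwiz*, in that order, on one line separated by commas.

The alternation tracks the final sound of the stem — -aja when the stem ends in a voiceless consonant (*bek*, *bis*); -pub when the stem ends in a voiced consonant (*ogmeg*, *perdasuz*); -vos when the stem ends in a vowel (*to*, *zibri*).
Since the final sound of *no* is /o/ (a vowel), it takes -vos, giving *novos*.
Since the final sound of *isos* is /s/ (a voiceless consonant), it takes -aja, giving *isosaja*.
*filonwiz*: final sound = /z/, a voiced consonant → -pub → *filonwizpub*.

novos, isosaja, filonwizpub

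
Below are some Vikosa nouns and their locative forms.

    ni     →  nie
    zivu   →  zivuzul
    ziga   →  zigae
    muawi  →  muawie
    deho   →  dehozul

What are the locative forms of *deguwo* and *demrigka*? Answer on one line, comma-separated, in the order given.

The alternation tracks the last vowel of the stem — -zul when the last vowel of the stem is a rounded vowel (*zivu*, *deho*); -e when the last vowel of the stem is an unrounded vowel (*ni*, *ziga*, *muawi*).
Since the last vowel of *deguwo* is /o/ (a rounded vowel), it takes -zul, giving *deguwozul*.
*demrigka* — last vowel /a/ (an unrounded vowel) → -e → *demrigkae*.

deguwozul, demrigkae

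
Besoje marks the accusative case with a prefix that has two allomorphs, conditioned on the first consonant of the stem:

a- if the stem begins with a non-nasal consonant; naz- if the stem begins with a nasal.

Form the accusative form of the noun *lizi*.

Since the first consonant of *lizi* is /l/ (non-nasal), it takes a-, giving *alizi*.

alizi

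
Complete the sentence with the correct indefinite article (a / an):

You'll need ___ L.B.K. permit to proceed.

The indefinite article is chosen by the initial *sound* of the following word, not its spelling.
The initialism *L.B.K.* is read letter by letter; the first letter, L, is pronounced /ɛl/, which begins with a vowel sound.
So the article is *an*: You'll need an L.B.K. permit to proceed.

an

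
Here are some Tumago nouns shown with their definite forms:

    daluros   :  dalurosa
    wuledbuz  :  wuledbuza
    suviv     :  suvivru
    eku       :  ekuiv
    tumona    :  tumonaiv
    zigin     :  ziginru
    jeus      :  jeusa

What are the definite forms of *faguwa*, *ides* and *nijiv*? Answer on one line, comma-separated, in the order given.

faguwaiv, idesa, nijivru

The pattern is sibilance of the final sound: -a when the stem ends in a sibilant (*daluros*, *wuledbuz*, *jeus*); -ru when the stem ends in a non-sibilant consonant (*suviv*, *zigin*); -iv when the stem ends in a vowel (*eku*, *tumona*).
The final sound of *faguwa* is /a/, which is a vowel, so the suffix is -iv, giving *faguwaiv*.
The final sound of *ides* is /s/, which is a sibilant, so the suffix is -a, giving *idesa*.
*nijiv*: final sound = /v/, a non-sibilant consonant → -ru → *nijivru*.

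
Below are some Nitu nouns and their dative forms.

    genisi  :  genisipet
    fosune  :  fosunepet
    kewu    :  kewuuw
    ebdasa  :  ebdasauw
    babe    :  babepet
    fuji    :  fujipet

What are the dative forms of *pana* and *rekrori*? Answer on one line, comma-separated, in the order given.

The alternation tracks the last vowel of the stem — -pet when the last vowel of the stem is a front vowel (*genisi*, *fosune*, *babe*, *fuji*); -uw when the last vowel of the stem is a back vowel (*kewu*, *ebdasa*).
Since the last vowel of *pana* is /a/ (a back vowel), it takes -uw, giving *panauw*.
*rekrori* — last vowel /i/ (a front vowel) → -pet → *rekroripet*.

panauw, rekroripet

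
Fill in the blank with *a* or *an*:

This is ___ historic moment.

The indefinite article is chosen by the initial *sound* of the following word, not its spelling.
*historic* begins with the sound /h/ (h is pronounced in standard usage) — a consonant sound.
So the article is *a*: This is a historic moment.

a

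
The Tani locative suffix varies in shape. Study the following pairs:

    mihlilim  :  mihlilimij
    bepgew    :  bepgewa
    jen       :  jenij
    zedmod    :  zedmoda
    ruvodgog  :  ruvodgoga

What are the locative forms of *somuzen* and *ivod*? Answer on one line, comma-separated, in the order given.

The pattern is nasality of the final consonant: -ij when the stem ends in a nasal (*mihlilim*, *jen*); -a when the stem ends in a non-nasal consonant (*bepgew*, *zedmod*, *ruvodgog*).
Since the final consonant of *somuzen* is /n/ (a nasal), it takes -ij, giving *somuzenij*.
Since the final consonant of *ivod* is /d/ (non-nasal), it takes -a, giving *ivoda*.

somuzenij, ivoda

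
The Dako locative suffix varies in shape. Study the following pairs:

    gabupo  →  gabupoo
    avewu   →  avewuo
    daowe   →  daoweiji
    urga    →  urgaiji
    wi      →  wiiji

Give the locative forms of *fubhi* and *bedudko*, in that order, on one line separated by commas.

The pattern is rounding harmony: -o when the last vowel of the stem is a rounded vowel (*gabupo*, *avewu*); -iji when the last vowel of the stem is an unrounded vowel (*daowe*, *urga*, *wi*).
*fubhi*: last vowel = /i/, an unrounded vowel → -iji → *fubhiiji*.
*bedudko* — last vowel /o/ (a rounded vowel) → -o → *bedudkoo*.

fubhiiji, bedudkoo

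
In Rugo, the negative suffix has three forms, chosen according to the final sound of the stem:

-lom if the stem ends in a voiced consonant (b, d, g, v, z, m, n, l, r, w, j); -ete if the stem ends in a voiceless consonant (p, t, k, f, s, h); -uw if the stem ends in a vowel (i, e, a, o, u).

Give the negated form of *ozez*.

ozezlom

The final sound of *ozez* is /z/, which is a voiced consonant, so the suffix is -lom, giving *ozezlom*.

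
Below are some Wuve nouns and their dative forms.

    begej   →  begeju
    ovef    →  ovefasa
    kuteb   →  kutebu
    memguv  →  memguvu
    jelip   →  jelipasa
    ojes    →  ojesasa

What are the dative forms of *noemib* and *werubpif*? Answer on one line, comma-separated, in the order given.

noemibu, werubpifasa

The suffix is conditioned by the final consonant: -asa when the stem ends in a voiceless consonant (*ovef*, *jelip*, *ojes*); -u when the stem ends in a voiced consonant (*begej*, *kuteb*, *memguv*).
*noemib*: final consonant = /b/, voiced → -u → *noemibu*.
Since the final consonant of *werubpif* is /f/ (voiceless), it takes -asa, giving *werubpifasa*.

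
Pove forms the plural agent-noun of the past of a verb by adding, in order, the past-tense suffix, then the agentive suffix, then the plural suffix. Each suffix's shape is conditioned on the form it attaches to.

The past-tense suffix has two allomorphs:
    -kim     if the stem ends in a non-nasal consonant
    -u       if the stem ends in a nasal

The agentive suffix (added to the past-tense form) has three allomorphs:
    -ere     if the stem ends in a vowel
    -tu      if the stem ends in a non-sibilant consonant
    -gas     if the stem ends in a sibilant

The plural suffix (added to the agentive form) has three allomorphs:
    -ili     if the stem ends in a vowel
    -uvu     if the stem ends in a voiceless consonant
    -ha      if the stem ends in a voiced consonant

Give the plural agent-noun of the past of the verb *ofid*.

Since the final consonant of *ofid* is /d/ (non-nasal), it takes -kim, giving *ofidkim*.
The past-tense form *ofidkim* — final sound /m/ (a non-sibilant consonant) → -tu → *ofidkimtu*.
The agentive form *ofidkimtu*: final sound = /u/, a vowel → -ili → *ofidkimtuili*.

ofidkimtuili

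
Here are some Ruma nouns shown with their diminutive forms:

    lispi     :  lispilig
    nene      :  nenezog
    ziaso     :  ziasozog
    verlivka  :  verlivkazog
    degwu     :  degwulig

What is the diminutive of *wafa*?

wafazog

The pattern is height harmony: -lig when the last vowel of the stem is a high vowel (*lispi*, *degwu*); -zog when the last vowel of the stem is a non-high vowel (*nene*, *ziaso*, *verlivka*).
Since the last vowel of *wafa* is /a/ (a non-high vowel), it takes -zog, giving *wafazog*.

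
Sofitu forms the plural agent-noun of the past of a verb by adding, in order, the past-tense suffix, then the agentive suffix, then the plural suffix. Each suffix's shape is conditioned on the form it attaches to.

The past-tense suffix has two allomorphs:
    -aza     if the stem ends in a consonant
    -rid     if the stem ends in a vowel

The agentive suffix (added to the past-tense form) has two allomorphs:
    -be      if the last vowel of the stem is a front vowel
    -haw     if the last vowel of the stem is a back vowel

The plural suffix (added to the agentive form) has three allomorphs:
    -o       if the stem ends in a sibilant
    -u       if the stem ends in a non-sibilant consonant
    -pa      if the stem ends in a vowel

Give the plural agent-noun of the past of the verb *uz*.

The final sound of *uz* is /z/, which is a consonant, so the past-tense suffix is -aza, giving *uzaza*.
The last vowel of the past-tense form *uzaza* is /a/, which is a back vowel, so the agentive suffix is -haw, giving *uzazahaw*.
The agentive form *uzazahaw* — final sound /w/ (a non-sibilant consonant) → -u → *uzazahawu*.

uzazahawu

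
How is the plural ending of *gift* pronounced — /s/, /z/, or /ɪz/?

The stem *gift* ends in a voiceless non-sibilant consonant.
The plural suffix surfaces as /ɪz/ after sibilants, /s/ after other voiceless consonants, and /z/ after other voiced sounds.
So the plural -s on *gift* is pronounced /s/.

/s/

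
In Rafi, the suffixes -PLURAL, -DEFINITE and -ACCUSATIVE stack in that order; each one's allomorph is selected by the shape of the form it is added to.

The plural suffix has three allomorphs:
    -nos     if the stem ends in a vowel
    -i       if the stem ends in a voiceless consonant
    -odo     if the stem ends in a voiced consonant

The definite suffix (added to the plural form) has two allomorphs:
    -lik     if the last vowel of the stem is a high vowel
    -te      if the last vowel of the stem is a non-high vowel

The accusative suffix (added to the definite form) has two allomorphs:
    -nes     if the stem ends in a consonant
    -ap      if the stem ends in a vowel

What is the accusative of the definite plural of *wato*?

watonosteap

*wato*: final sound = /o/, a vowel → -nos → *watonos*.
The plural form *watonos*: last vowel = /o/, a non-high vowel → -te → *watonoste*.
The definite form *watonoste* — final sound /e/ (a vowel) → -ap → *watonosteap*.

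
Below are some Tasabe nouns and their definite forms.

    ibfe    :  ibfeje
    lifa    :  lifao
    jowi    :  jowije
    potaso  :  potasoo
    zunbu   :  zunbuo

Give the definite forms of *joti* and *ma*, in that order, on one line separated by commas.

jotije, mao

The alternation tracks the last vowel of the stem — -je when the last vowel of the stem is a front vowel (*ibfe*, *jowi*); -o when the last vowel of the stem is a back vowel (*lifa*, *potaso*, *zunbu*).
Since the last vowel of *joti* is /i/ (a front vowel), it takes -je, giving *jotije*.
*ma*: last vowel = /a/, a back vowel → -o → *mao*.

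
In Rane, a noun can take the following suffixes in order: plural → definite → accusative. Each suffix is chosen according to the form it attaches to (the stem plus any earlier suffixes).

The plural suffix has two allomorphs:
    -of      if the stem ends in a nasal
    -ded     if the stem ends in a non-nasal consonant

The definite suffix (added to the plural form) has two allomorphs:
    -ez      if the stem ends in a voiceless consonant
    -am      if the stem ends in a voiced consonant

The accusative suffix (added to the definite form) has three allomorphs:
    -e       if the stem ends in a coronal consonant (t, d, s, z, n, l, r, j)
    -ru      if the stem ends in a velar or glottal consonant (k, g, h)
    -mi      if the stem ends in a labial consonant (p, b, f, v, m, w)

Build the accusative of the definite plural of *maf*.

Since the final consonant of *maf* is /f/ (non-nasal), it takes -ded, giving *mafded*.
The final consonant of the plural form *mafded* is /d/, which is voiced, so the definite suffix is -am, giving *mafdedam*.
The definite form *mafdedam*: final consonant = /m/, labial → -mi → *mafdedammi*.

mafdedammi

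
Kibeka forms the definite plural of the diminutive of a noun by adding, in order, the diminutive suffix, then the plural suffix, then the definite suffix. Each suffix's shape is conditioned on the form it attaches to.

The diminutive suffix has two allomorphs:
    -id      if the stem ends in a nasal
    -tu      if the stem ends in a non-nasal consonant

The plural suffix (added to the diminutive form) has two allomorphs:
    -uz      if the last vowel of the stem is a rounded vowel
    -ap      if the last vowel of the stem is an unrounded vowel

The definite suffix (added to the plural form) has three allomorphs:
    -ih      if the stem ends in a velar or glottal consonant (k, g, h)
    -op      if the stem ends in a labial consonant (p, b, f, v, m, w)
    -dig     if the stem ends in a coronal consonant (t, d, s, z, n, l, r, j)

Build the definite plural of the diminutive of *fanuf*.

fanuftuuzdig

Since the final consonant of *fanuf* is /f/ (non-nasal), it takes -tu, giving *fanuftu*.
The last vowel of the diminutive form *fanuftu* is /u/, which is a rounded vowel, so the plural suffix is -uz, giving *fanuftuuz*.
Since the final consonant of the plural form *fanuftuuz* is /z/ (coronal), it takes -dig, giving *fanuftuuzdig*.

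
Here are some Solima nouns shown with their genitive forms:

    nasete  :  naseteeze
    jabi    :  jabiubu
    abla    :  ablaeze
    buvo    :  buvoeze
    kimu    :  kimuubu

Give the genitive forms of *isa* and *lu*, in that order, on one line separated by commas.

The suffix is conditioned by the last vowel: -ubu when the last vowel of the stem is a high vowel (*jabi*, *kimu*); -eze when the last vowel of the stem is a non-high vowel (*nasete*, *abla*, *buvo*).
*isa*: last vowel = /a/, a non-high vowel → -eze → *isaeze*.
The last vowel of *lu* is /u/, which is a high vowel, so the suffix is -ubu, giving *luubu*.

isaeze, luubu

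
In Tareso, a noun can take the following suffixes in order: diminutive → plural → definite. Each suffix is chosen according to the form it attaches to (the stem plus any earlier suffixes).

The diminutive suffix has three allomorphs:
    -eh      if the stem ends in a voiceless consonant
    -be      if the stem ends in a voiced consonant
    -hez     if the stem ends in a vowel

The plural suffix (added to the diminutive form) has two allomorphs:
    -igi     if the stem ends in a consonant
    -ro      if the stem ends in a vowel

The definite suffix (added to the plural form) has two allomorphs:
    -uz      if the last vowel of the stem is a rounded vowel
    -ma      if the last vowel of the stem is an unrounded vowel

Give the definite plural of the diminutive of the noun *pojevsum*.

The final sound of *pojevsum* is /m/, which is a voiced consonant, so the diminutive suffix is -be, giving *pojevsumbe*.
Since the final sound of the diminutive form *pojevsumbe* is /e/ (a vowel), it takes -ro, giving *pojevsumbero*.
The last vowel of the plural form *pojevsumbero* is /o/, which is a rounded vowel, so the definite suffix is -uz, giving *pojevsumberouz*.

pojevsumberouz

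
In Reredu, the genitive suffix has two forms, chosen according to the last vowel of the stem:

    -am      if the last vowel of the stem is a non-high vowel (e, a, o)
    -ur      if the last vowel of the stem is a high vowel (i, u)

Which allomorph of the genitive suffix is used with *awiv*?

*awiv* — last vowel /i/ (a high vowel) → -ur.

-ur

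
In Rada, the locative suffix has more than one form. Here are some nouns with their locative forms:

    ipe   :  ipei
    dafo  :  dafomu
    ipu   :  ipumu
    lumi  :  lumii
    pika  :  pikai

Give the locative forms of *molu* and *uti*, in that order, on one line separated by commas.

molumu, utii

The pattern is rounding harmony: -mu when the last vowel of the stem is a rounded vowel (*dafo*, *ipu*); -i when the last vowel of the stem is an unrounded vowel (*ipe*, *lumi*, *pika*).
*molu* — last vowel /u/ (a rounded vowel) → -mu → *molumu*.
The last vowel of *uti* is /i/, which is an unrounded vowel, so the suffix is -i, giving *utii*.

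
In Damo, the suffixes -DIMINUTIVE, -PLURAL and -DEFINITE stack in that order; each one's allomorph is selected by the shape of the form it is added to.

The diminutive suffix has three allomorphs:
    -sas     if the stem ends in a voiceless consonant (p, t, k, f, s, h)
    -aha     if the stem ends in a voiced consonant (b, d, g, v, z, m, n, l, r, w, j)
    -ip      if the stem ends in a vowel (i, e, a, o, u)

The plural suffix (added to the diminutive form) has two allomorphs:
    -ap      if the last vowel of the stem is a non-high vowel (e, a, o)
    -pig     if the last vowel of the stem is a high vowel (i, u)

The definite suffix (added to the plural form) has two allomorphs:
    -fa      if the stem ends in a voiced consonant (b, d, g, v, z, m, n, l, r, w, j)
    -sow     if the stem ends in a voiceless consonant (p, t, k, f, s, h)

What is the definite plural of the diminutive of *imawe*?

imaweippigfa

The final sound of *imawe* is /e/, which is a vowel, so the diminutive suffix is -ip, giving *imaweip*.
The diminutive form *imaweip*: last vowel = /i/, a high vowel → -pig → *imaweippig*.
The plural form *imaweippig*: final consonant = /g/, voiced → -fa → *imaweippigfa*.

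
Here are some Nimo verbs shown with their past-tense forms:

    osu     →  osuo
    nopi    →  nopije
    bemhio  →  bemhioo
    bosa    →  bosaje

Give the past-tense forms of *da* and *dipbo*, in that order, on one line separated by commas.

daje, dipboo

The pattern is rounding harmony: -o when the last vowel of the stem is a rounded vowel (*osu*, *bemhio*); -je when the last vowel of the stem is an unrounded vowel (*nopi*, *bosa*).
The last vowel of *da* is /a/, which is an unrounded vowel, so the suffix is -je, giving *daje*.
*dipbo*: last vowel = /o/, a rounded vowel → -o → *dipboo*.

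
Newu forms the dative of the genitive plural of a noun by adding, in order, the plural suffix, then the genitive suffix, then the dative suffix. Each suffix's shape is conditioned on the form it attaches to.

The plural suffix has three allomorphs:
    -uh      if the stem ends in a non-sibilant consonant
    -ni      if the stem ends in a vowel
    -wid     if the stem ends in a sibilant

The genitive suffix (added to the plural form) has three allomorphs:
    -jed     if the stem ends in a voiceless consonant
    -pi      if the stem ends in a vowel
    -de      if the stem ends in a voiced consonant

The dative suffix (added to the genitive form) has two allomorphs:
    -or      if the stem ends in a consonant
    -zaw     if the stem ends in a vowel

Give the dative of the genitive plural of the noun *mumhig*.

The final sound of *mumhig* is /g/, which is a non-sibilant consonant, so the plural suffix is -uh, giving *mumhiguh*.
The final sound of the plural form *mumhiguh* is /h/, which is a voiceless consonant, so the genitive suffix is -jed, giving *mumhiguhjed*.
The final sound of the genitive form *mumhiguhjed* is /d/, which is a consonant, so the dative suffix is -or, giving *mumhiguhjedor*.

mumhiguhjedor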